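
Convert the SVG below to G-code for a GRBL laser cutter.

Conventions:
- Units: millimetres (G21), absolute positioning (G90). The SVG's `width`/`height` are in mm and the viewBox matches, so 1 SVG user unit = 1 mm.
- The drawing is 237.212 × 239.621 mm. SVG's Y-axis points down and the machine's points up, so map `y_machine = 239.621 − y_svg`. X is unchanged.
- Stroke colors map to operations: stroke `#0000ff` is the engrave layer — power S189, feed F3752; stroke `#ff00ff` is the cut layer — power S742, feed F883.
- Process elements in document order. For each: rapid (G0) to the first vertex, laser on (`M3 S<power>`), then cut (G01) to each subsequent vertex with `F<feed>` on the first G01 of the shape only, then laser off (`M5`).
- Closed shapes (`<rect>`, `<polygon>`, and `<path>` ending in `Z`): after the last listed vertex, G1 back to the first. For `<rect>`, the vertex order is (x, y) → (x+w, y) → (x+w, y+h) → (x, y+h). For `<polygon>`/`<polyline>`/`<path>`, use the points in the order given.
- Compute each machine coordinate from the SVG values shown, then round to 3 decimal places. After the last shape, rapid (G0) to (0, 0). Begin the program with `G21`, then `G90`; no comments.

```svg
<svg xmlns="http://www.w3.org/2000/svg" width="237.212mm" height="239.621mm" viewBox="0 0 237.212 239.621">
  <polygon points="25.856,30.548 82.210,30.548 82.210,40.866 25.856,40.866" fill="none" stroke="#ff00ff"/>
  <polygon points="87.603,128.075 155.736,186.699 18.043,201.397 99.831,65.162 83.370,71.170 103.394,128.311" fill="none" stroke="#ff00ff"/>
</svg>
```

1 u = 1 mm; y_m = 239.621 − y.

[1] `<polygon>` rectangle, #ff00ff→cut S742 F883: (25.856,209.073) → (82.210,209.073) → (82.210,198.755) → (25.856,198.755) → (25.856,209.073) (closed)

[2] `<polygon>` closed polygon, #ff00ff→cut S742 F883: (87.603,111.546) → (155.736,52.922) → (18.043,38.224) → (99.831,174.459) → (83.370,168.451) → (103.394,111.310) → (87.603,111.546) (closed)

G21
G90
G0 X25.856 Y209.073
M3 S742
G01 X82.210 Y209.073 F883
G01 X82.210 Y198.755
G01 X25.856 Y198.755
G01 X25.856 Y209.073
M5
G0 X87.603 Y111.546
M3 S742
G01 X155.736 Y52.922 F883
G01 X18.043 Y38.224
G01 X99.831 Y174.459
G01 X83.370 Y168.451
G01 X103.394 Y111.310
G01 X87.603 Y111.546
M5
G0 X0.000 Y0.000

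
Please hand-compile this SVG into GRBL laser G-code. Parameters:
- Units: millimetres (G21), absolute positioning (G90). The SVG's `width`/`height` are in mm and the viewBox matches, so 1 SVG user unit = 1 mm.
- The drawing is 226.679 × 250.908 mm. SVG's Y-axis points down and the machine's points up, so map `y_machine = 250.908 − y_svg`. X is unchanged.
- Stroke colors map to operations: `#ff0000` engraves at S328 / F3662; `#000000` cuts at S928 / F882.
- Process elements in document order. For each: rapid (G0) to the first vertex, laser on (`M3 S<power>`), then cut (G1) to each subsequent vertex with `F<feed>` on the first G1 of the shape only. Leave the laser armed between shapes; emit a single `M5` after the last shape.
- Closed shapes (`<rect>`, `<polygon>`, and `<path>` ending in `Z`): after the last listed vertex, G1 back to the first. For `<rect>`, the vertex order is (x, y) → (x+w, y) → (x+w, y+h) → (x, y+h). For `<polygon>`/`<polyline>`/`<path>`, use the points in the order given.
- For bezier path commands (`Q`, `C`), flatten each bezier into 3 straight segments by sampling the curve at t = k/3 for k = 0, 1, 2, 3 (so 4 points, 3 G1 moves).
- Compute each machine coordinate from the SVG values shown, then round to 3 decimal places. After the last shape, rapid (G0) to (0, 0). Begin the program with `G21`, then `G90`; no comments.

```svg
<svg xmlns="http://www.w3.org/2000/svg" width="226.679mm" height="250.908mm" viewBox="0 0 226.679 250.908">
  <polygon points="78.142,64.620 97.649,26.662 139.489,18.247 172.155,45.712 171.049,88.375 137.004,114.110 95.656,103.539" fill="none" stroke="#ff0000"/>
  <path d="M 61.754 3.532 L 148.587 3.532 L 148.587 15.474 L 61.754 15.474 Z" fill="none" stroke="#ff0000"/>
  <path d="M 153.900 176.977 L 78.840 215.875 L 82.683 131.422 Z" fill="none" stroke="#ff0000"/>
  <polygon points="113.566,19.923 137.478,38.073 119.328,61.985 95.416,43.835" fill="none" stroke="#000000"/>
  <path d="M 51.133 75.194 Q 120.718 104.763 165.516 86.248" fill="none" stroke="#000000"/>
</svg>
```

1 u = 1 mm; y_m = 250.908 − y.

[1] `<polygon>` regular polygon, #ff0000→engrave S328 F3662: (78.142,186.288) → (97.649,224.246) → (139.489,232.661) → (172.155,205.196) → (171.049,162.533) → (137.004,136.798) → (95.656,147.369) → (78.142,186.288) (closed)

[2] `<path>` rectangle, #ff0000→engrave S328 F3662: (61.754,247.376) → (148.587,247.376) → (148.587,235.434) → (61.754,235.434) → (61.754,247.376) (closed)

[3] `<path>` regular polygon, #ff0000→engrave S328 F3662: (153.900,73.931) → (78.840,35.033) → (82.683,119.486) → (153.900,73.931) (closed)

[4] `<polygon>` regular polygon, #000000→cut S928 F882: (113.566,230.985) → (137.478,212.835) → (119.328,188.923) → (95.416,207.073) → (113.566,230.985) (closed)

[5] `<path>` quadratic bezier, #000000→cut S928 F882: (51.133,175.714) → (94.769,161.344) → (132.897,157.659) → (165.516,164.660)

G21
G90
G0 X78.142 Y186.288
M3 S328
G1 X97.649 Y224.246 F3662
G1 X139.489 Y232.661
G1 X172.155 Y205.196
G1 X171.049 Y162.533
G1 X137.004 Y136.798
G1 X95.656 Y147.369
G1 X78.142 Y186.288
G0 X61.754 Y247.376
M3 S328
G1 X148.587 Y247.376 F3662
G1 X148.587 Y235.434
G1 X61.754 Y235.434
G1 X61.754 Y247.376
G0 X153.900 Y73.931
M3 S328
G1 X78.840 Y35.033 F3662
G1 X82.683 Y119.486
G1 X153.900 Y73.931
G0 X113.566 Y230.985
M3 S928
G1 X137.478 Y212.835 F882
G1 X119.328 Y188.923
G1 X95.416 Y207.073
G1 X113.566 Y230.985
G0 X51.133 Y175.714
M3 S928
G1 X94.769 Y161.344 F882
G1 X132.897 Y157.659
G1 X165.516 Y164.660
M5
G0 X0.000 Y0.000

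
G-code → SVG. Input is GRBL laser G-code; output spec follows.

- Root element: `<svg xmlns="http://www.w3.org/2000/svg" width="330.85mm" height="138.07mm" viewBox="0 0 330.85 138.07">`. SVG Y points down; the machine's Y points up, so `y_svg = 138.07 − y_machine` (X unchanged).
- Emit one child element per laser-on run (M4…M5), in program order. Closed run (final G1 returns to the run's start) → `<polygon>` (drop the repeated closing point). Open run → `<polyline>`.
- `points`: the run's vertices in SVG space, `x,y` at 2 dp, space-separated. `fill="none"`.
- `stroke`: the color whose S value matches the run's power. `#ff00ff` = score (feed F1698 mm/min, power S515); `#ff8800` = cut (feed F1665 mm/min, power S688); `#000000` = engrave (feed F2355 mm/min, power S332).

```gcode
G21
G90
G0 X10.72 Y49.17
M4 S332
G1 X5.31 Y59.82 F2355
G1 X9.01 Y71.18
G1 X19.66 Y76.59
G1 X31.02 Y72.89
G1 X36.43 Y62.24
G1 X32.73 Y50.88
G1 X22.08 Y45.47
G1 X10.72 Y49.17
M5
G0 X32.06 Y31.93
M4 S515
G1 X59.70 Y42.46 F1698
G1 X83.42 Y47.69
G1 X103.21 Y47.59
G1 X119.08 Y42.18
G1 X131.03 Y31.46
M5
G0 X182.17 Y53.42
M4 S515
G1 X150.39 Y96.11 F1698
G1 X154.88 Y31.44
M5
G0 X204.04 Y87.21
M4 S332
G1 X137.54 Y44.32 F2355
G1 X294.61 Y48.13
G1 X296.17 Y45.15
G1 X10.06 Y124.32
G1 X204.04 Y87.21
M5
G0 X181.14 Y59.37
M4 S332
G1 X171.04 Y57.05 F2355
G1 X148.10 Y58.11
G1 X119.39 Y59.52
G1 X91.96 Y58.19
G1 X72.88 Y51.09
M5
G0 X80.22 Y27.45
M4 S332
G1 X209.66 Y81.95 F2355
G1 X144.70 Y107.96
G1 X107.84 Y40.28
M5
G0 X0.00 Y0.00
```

y_svg = 138.07 − y_m.

[1] S332→`#000000` (engrave); closed run; points: 10.72,88.90 5.31,78.25 9.01,66.89 19.66,61.48 31.02,65.18 36.43,75.83 32.73,87.19 22.08,92.60

[2] S515→`#ff00ff` (score); open run; points: 32.06,106.14 59.70,95.61 83.42,90.38 103.21,90.48 119.08,95.89 131.03,106.61

[3] S515→`#ff00ff` (score); open run; points: 182.17,84.65 150.39,41.96 154.88,106.63

[4] S332→`#000000` (engrave); closed run; points: 204.04,50.86 137.54,93.75 294.61,89.94 296.17,92.92 10.06,13.75

[5] S332→`#000000` (engrave); open run; points: 181.14,78.70 171.04,81.02 148.10,79.96 119.39,78.55 91.96,79.88 72.88,86.98

[6] S332→`#000000` (engrave); open run; points: 80.22,110.62 209.66,56.12 144.70,30.11 107.84,97.79

<svg xmlns="http://www.w3.org/2000/svg" width="330.85mm" height="138.07mm" viewBox="0 0 330.85 138.07">
  <polygon points="10.72,88.90 5.31,78.25 9.01,66.89 19.66,61.48 31.02,65.18 36.43,75.83 32.73,87.19 22.08,92.60" fill="none" stroke="#000000"/>
  <polyline points="32.06,106.14 59.70,95.61 83.42,90.38 103.21,90.48 119.08,95.89 131.03,106.61" fill="none" stroke="#ff00ff"/>
  <polyline points="182.17,84.65 150.39,41.96 154.88,106.63" fill="none" stroke="#ff00ff"/>
  <polygon points="204.04,50.86 137.54,93.75 294.61,89.94 296.17,92.92 10.06,13.75" fill="none" stroke="#000000"/>
  <polyline points="181.14,78.70 171.04,81.02 148.10,79.96 119.39,78.55 91.96,79.88 72.88,86.98" fill="none" stroke="#000000"/>
  <polyline points="80.22,110.62 209.66,56.12 144.70,30.11 107.84,97.79" fill="none" stroke="#000000"/>
</svg>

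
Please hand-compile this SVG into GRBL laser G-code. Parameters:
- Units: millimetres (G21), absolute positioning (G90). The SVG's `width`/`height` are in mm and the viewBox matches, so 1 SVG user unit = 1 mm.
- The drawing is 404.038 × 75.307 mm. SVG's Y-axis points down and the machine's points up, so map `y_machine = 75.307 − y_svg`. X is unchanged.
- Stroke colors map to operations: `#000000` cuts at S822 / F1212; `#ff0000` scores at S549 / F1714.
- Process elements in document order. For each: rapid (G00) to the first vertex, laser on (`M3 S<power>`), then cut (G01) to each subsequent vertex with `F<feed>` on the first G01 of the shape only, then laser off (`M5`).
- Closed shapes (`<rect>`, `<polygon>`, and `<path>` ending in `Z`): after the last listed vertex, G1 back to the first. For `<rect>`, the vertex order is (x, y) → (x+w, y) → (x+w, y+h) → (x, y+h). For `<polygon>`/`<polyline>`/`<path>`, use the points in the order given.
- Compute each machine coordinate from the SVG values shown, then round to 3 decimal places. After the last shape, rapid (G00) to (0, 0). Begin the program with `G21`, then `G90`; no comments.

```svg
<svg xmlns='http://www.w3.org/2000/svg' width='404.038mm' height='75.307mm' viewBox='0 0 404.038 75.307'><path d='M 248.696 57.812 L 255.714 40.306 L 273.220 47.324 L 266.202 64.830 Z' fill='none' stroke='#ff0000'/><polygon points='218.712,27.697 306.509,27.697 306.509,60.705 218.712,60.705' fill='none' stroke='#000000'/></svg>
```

G21
G90
G00 X248.696 Y17.495
M3 S549
G01 X255.714 Y35.001 F1714
G01 X273.220 Y27.983
G01 X266.202 Y10.477
G01 X248.696 Y17.495
M5
G00 X218.712 Y47.610
M3 S822
G01 X306.509 Y47.610 F1212
G01 X306.509 Y14.602
G01 X218.712 Y14.602
G01 X218.712 Y47.610
M5
G00 X0.000 Y0.000

Since the viewBox matches the mm dimensions, user units are millimetres directly. The only transform is the Y-flip y_m = 75.307 − y_svg.

Shape 1 is a regular polygon drawn with `<path>`. Its stroke #ff0000 means score at S549, F1714. After flipping Y the toolpath is (248.696,17.495) → (255.714,35.001) → (273.220,27.983) → (266.202,10.477) → (248.696,17.495), returning to the start.

Shape 2 is a rectangle drawn with `<polygon>`. Its stroke #000000 means cut at S822, F1212. After flipping Y the toolpath is (218.712,47.610) → (306.509,47.610) → (306.509,14.602) → (218.712,14.602) → (218.712,47.610), returning to the start.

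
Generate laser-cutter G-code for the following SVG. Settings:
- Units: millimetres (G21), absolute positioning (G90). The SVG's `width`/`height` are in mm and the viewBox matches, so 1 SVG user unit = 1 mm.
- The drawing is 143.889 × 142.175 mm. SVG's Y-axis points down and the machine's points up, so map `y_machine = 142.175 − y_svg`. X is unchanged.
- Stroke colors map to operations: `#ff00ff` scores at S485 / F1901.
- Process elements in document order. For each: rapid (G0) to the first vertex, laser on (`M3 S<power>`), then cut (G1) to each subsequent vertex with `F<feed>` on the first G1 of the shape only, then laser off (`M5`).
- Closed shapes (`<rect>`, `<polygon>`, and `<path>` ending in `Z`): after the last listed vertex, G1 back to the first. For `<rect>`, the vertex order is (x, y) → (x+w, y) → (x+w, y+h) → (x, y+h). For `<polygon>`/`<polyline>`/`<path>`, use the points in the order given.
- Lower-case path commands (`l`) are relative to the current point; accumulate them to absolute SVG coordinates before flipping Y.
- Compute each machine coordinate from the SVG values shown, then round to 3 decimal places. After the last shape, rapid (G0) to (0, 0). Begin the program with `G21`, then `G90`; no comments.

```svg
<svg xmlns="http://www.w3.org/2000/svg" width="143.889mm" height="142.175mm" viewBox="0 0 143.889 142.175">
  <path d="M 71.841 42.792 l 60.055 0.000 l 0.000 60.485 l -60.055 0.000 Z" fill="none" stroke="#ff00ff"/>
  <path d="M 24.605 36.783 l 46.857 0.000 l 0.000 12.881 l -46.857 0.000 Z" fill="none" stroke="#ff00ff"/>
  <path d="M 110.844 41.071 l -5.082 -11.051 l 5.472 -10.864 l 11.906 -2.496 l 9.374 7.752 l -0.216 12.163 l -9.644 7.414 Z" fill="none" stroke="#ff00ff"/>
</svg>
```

Since the viewBox matches the mm dimensions, user units are millimetres directly. The only transform is the Y-flip y_m = 142.175 − y_svg.

Shape 1 is a rectangle drawn with `<path>`. Its stroke #ff00ff means score at S485, F1901. After flipping Y the toolpath is (71.841,99.383) → (131.896,99.383) → (131.896,38.898) → (71.841,38.898) → (71.841,99.383), returning to the start.

Shape 2 is a rectangle drawn with `<path>`. Its stroke #ff00ff means score at S485, F1901. After flipping Y the toolpath is (24.605,105.392) → (71.462,105.392) → (71.462,92.511) → (24.605,92.511) → (24.605,105.392), returning to the start.

Shape 3 is a regular polygon drawn with `<path>`. Its stroke #ff00ff means score at S485, F1901. After flipping Y the toolpath is (110.844,101.104) → (105.762,112.155) → (111.234,123.019) → (123.140,125.515) → (132.514,117.763) → (132.298,105.600) → (122.654,98.186) → (110.844,101.104), returning to the start.

G21
G90
G0 X71.841 Y99.383
M3 S485
G1 X131.896 Y99.383 F1901
G1 X131.896 Y38.898
G1 X71.841 Y38.898
G1 X71.841 Y99.383
M5
G0 X24.605 Y105.392
M3 S485
G1 X71.462 Y105.392 F1901
G1 X71.462 Y92.511
G1 X24.605 Y92.511
G1 X24.605 Y105.392
M5
G0 X110.844 Y101.104
M3 S485
G1 X105.762 Y112.155 F1901
G1 X111.234 Y123.019
G1 X123.140 Y125.515
G1 X132.514 Y117.763
G1 X132.298 Y105.600
G1 X122.654 Y98.186
G1 X110.844 Y101.104
M5
G0 X0.000 Y0.000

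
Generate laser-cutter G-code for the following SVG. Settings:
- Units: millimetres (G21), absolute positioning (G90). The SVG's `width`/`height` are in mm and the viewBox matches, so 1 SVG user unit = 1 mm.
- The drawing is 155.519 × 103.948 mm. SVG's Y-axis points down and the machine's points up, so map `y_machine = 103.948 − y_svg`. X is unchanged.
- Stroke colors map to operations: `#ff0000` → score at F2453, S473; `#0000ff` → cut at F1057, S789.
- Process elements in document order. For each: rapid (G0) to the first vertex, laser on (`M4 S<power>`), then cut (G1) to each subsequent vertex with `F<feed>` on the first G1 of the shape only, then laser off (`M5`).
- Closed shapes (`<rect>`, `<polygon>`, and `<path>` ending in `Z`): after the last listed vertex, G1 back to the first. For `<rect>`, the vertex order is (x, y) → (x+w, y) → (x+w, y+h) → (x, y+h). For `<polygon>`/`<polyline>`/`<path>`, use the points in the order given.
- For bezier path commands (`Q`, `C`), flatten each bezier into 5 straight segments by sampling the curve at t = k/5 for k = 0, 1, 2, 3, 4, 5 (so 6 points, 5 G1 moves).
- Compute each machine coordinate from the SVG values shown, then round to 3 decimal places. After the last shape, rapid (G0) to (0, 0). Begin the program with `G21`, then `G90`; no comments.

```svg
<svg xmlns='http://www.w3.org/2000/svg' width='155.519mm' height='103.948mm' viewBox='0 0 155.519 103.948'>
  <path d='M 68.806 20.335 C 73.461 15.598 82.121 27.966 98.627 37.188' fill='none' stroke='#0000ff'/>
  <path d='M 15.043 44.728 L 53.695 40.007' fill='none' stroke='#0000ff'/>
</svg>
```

Since the viewBox matches the mm dimensions, user units are millimetres directly. The only transform is the Y-flip y_m = 103.948 − y_svg.

Shape 1 is a cubic bezier drawn with `<path>`. Its stroke #0000ff means cut at S789, F1057. After flipping Y the toolpath is (68.806,83.613) → (72.110,84.565) → (76.560,82.383) → (82.340,78.040) → (89.634,72.509) → (98.627,66.760).

Shape 2 is a line segment drawn with `<path>`. Its stroke #0000ff means cut at S789, F1057. After flipping Y the toolpath is (15.043,59.220) → (53.695,63.941).

G21
G90
G0 X68.806 Y83.613
M4 S789
G1 X72.110 Y84.565 F1057
G1 X76.560 Y82.383
G1 X82.340 Y78.040
G1 X89.634 Y72.509
G1 X98.627 Y66.760
M5
G0 X15.043 Y59.220
M4 S789
G1 X53.695 Y63.941 F1057
M5
G0 X0.000 Y0.000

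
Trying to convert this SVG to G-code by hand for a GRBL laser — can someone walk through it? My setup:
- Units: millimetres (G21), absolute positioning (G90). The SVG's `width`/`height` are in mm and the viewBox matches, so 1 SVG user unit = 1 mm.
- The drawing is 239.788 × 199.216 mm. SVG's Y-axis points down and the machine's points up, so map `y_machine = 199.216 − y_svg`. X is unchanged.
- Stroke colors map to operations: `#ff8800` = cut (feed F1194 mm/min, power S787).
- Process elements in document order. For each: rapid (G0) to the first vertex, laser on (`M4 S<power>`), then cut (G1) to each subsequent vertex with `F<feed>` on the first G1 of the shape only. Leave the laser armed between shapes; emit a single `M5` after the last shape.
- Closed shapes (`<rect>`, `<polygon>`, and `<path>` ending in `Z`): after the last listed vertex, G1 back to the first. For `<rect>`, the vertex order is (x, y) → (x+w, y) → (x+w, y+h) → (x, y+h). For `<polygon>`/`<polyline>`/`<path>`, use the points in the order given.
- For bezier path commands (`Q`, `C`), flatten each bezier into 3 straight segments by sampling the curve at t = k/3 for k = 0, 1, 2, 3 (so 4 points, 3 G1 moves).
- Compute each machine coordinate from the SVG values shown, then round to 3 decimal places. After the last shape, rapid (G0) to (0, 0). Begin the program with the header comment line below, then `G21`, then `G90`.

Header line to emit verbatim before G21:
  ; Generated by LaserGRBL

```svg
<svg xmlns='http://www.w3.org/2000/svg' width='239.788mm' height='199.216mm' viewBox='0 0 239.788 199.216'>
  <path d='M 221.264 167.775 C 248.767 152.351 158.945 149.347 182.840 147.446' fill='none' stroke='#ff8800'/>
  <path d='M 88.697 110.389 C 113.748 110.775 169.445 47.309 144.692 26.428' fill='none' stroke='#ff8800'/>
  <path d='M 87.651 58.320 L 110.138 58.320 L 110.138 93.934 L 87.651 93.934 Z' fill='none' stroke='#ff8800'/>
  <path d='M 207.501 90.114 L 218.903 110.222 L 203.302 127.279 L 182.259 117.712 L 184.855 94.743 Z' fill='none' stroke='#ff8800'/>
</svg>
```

; Generated by LaserGRBL
G21
G90
G0 X221.264 Y31.441
M4 S787
G1 X218.216 Y43.144 F1194
G1 X188.294 Y49.082
G1 X182.840 Y51.770
G0 X88.697 Y88.827
M4 S787
G1 X119.849 Y105.783 F1194
G1 X146.743 Y141.654
G1 X144.692 Y172.788
G0 X87.651 Y140.896
M4 S787
G1 X110.138 Y140.896 F1194
G1 X110.138 Y105.282
G1 X87.651 Y105.282
G1 X87.651 Y140.896
G0 X207.501 Y109.102
M4 S787
G1 X218.903 Y88.994 F1194
G1 X203.302 Y71.937
G1 X182.259 Y81.504
G1 X184.855 Y104.473
G1 X207.501 Y109.102
M5
G0 X0.000 Y0.000

1 u = 1 mm; y_m = 199.216 − y.

[1] `<path>` cubic bezier, #ff8800→cut S787 F1194: (221.264,31.441) → (218.216,43.144) → (188.294,49.082) → (182.840,51.770)

[2] `<path>` cubic bezier, #ff8800→cut S787 F1194: (88.697,88.827) → (119.849,105.783) → (146.743,141.654) → (144.692,172.788)

[3] `<path>` rectangle, #ff8800→cut S787 F1194: (87.651,140.896) → (110.138,140.896) → (110.138,105.282) → (87.651,105.282) → (87.651,140.896) (closed)

[4] `<path>` regular polygon, #ff8800→cut S787 F1194: (207.501,109.102) → (218.903,88.994) → (203.302,71.937) → (182.259,81.504) → (184.855,104.473) → (207.501,109.102) (closed)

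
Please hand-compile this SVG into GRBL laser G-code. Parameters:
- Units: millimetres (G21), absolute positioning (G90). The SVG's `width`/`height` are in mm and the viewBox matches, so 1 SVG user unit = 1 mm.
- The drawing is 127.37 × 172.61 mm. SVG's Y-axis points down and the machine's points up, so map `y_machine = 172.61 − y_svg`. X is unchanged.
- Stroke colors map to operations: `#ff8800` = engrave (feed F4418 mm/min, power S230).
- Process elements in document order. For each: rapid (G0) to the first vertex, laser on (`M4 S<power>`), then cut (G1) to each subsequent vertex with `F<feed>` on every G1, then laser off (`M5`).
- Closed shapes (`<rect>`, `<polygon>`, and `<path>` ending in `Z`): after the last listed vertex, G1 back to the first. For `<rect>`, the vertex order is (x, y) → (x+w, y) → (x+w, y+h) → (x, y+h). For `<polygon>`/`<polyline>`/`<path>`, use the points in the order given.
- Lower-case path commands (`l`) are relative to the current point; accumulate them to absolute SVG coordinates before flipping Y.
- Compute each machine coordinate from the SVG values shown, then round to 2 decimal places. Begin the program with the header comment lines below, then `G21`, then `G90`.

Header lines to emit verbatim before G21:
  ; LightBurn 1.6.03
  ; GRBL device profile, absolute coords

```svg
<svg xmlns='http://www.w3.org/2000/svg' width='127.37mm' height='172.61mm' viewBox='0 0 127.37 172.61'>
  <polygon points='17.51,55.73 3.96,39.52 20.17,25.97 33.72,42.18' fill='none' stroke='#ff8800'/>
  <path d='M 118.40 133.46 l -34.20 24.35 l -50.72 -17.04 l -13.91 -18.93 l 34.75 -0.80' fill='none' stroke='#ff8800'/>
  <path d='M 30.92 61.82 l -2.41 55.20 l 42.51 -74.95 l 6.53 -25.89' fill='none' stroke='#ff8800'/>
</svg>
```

; LightBurn 1.6.03
; GRBL device profile, absolute coords
G21
G90
G0 X17.51 Y116.88
M4 S230
G1 X3.96 Y133.09 F4418
G1 X20.17 Y146.64 F4418
G1 X33.72 Y130.43 F4418
G1 X17.51 Y116.88 F4418
M5
G0 X118.40 Y39.15
M4 S230
G1 X84.20 Y14.80 F4418
G1 X33.48 Y31.84 F4418
G1 X19.57 Y50.77 F4418
G1 X54.32 Y51.57 F4418
M5
G0 X30.92 Y110.79
M4 S230
G1 X28.51 Y55.59 F4418
G1 X71.02 Y130.54 F4418
G1 X77.55 Y156.43 F4418
M5

1 u = 1 mm; y_m = 172.61 − y.

[1] `<polygon>` regular polygon, #ff8800→engrave S230 F4418: (17.51,116.88) → (3.96,133.09) → (20.17,146.64) → (33.72,130.43) → (17.51,116.88) (closed)

[2] `<path>` open polyline, #ff8800→engrave S230 F4418: (118.40,39.15) → (84.20,14.80) → (33.48,31.84) → (19.57,50.77) → (54.32,51.57)

[3] `<path>` open polyline, #ff8800→engrave S230 F4418: (30.92,110.79) → (28.51,55.59) → (71.02,130.54) → (77.55,156.43)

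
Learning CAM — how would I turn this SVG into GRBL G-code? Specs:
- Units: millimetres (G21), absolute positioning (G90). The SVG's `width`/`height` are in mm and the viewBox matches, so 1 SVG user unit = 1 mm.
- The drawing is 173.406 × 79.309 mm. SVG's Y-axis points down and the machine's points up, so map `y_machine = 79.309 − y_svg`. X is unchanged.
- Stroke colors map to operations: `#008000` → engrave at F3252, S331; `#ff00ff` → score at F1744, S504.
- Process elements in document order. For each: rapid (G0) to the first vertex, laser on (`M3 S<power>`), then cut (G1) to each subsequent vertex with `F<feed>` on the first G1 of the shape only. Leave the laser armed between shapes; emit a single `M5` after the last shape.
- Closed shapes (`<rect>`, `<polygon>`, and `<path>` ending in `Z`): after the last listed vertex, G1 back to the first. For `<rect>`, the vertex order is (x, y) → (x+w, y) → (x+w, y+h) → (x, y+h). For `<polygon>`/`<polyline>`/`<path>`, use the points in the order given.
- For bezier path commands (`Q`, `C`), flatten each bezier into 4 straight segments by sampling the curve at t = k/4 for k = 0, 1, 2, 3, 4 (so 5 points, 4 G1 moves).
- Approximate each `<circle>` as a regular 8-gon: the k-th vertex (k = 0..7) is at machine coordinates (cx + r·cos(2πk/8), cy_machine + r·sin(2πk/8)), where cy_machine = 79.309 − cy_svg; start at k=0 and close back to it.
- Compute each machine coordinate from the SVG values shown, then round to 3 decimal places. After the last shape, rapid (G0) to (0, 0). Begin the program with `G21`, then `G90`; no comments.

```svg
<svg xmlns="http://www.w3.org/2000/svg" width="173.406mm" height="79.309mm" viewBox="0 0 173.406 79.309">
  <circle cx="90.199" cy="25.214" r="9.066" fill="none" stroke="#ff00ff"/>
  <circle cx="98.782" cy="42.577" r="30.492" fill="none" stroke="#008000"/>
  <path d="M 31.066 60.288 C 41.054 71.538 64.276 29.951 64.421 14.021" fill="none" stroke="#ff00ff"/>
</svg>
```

G21
G90
G0 X99.265 Y54.095
M3 S504
G1 X96.610 Y60.506 F1744
G1 X90.199 Y63.161
G1 X83.788 Y60.506
G1 X81.133 Y54.095
G1 X83.788 Y47.684
G1 X90.199 Y45.029
G1 X96.610 Y47.684
G1 X99.265 Y54.095
G0 X129.274 Y36.732
M3 S331
G1 X120.343 Y58.293 F3252
G1 X98.782 Y67.224
G1 X77.221 Y58.293
G1 X68.290 Y36.732
G1 X77.221 Y15.171
G1 X98.782 Y6.240
G1 X120.343 Y15.171
G1 X129.274 Y36.732
G0 X31.066 Y19.021
M3 S504
G1 X40.471 Y19.264 F1744
G1 X51.435 Y31.962
G1 X60.553 Y49.756
G1 X64.421 Y65.288
M5
G0 X0.000 Y0.000

Since the viewBox matches the mm dimensions, user units are millimetres directly. The only transform is the Y-flip y_m = 79.309 − y_svg.

Shape 1 is a circle drawn with `<circle>`. Its stroke #ff00ff means score at S504, F1744. After flipping Y the toolpath is (99.265,54.095) → (96.610,60.506) → (90.199,63.161) → (83.788,60.506) → (81.133,54.095) → (83.788,47.684) → (90.199,45.029) → (96.610,47.684) → (99.265,54.095), returning to the start.

Shape 2 is a circle drawn with `<circle>`. Its stroke #008000 means engrave at S331, F3252. After flipping Y the toolpath is (129.274,36.732) → (120.343,58.293) → (98.782,67.224) → (77.221,58.293) → (68.290,36.732) → (77.221,15.171) → (98.782,6.240) → (120.343,15.171) → (129.274,36.732), returning to the start.

Shape 3 is a cubic bezier drawn with `<path>`. Its stroke #ff00ff means score at S504, F1744. After flipping Y the toolpath is (31.066,19.021) → (40.471,19.264) → (51.435,31.962) → (60.553,49.756) → (64.421,65.288).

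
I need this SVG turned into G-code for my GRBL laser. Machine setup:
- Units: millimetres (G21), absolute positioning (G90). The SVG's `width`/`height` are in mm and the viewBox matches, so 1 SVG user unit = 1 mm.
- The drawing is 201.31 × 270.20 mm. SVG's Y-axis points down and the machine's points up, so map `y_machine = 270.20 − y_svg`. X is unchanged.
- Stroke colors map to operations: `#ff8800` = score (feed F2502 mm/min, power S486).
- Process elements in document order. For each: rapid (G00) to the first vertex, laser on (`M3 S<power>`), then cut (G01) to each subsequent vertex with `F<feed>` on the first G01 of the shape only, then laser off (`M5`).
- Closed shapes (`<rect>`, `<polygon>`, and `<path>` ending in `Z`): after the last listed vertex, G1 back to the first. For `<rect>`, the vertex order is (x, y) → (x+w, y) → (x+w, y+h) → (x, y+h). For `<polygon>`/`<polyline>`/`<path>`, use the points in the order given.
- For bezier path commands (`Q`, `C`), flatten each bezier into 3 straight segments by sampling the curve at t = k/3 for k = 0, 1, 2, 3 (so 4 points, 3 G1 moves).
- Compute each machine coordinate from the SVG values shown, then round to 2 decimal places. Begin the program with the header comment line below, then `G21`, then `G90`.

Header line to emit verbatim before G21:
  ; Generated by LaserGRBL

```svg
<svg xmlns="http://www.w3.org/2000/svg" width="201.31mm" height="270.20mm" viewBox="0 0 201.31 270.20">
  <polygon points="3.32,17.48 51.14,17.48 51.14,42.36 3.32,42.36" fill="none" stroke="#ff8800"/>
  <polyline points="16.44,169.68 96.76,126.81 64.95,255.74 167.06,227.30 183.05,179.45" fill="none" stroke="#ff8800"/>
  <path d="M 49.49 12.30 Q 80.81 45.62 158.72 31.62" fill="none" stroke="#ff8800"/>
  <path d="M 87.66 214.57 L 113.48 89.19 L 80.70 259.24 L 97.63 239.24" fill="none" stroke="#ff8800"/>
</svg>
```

Since the viewBox matches the mm dimensions, user units are millimetres directly. The only transform is the Y-flip y_m = 270.20 − y_svg.

Shape 1 is a rectangle drawn with `<polygon>`. Its stroke #ff8800 means score at S486, F2502. After flipping Y the toolpath is (3.32,252.72) → (51.14,252.72) → (51.14,227.84) → (3.32,227.84) → (3.32,252.72), returning to the start.

Shape 2 is a open polyline drawn with `<polyline>`. Its stroke #ff8800 means score at S486, F2502. After flipping Y the toolpath is (16.44,100.52) → (96.76,143.39) → (64.95,14.46) → (167.06,42.90) → (183.05,90.75).

Shape 3 is a quadratic bezier drawn with `<path>`. Its stroke #ff8800 means score at S486, F2502. After flipping Y the toolpath is (49.49,257.90) → (75.55,240.94) → (111.96,234.50) → (158.72,238.58).

Shape 4 is a open polyline drawn with `<path>`. Its stroke #ff8800 means score at S486, F2502. After flipping Y the toolpath is (87.66,55.63) → (113.48,181.01) → (80.70,10.96) → (97.63,30.96).

; Generated by LaserGRBL
G21
G90
G00 X3.32 Y252.72
M3 S486
G01 X51.14 Y252.72 F2502
G01 X51.14 Y227.84
G01 X3.32 Y227.84
G01 X3.32 Y252.72
M5
G00 X16.44 Y100.52
M3 S486
G01 X96.76 Y143.39 F2502
G01 X64.95 Y14.46
G01 X167.06 Y42.90
G01 X183.05 Y90.75
M5
G00 X49.49 Y257.90
M3 S486
G01 X75.55 Y240.94 F2502
G01 X111.96 Y234.50
G01 X158.72 Y238.58
M5
G00 X87.66 Y55.63
M3 S486
G01 X113.48 Y181.01 F2502
G01 X80.70 Y10.96
G01 X97.63 Y30.96
M5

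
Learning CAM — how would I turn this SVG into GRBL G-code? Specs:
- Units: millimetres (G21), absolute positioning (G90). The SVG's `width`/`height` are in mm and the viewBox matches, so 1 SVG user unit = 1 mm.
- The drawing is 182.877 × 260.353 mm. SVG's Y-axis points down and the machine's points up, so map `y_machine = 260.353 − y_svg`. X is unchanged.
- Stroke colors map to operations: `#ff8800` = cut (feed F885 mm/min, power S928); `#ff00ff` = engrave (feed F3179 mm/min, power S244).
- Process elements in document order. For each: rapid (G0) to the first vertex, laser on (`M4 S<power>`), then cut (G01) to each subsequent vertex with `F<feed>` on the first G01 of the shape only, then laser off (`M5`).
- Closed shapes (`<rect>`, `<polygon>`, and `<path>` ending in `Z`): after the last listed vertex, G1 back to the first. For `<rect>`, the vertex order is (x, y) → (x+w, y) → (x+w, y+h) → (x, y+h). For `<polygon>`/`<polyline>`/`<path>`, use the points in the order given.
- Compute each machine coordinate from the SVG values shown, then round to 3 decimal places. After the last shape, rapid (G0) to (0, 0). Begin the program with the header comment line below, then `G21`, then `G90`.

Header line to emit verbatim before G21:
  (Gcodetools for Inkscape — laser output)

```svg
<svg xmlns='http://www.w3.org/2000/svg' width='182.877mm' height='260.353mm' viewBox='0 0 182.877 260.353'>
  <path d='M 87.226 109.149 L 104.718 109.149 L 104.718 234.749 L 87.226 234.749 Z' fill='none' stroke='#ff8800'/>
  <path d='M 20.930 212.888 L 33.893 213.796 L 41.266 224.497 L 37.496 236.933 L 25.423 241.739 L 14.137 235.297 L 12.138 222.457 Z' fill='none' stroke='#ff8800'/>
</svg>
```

(Gcodetools for Inkscape — laser output)
G21
G90
G0 X87.226 Y151.204
M4 S928
G01 X104.718 Y151.204 F885
G01 X104.718 Y25.604
G01 X87.226 Y25.604
G01 X87.226 Y151.204
M5
G0 X20.930 Y47.465
M4 S928
G01 X33.893 Y46.557 F885
G01 X41.266 Y35.856
G01 X37.496 Y23.420
G01 X25.423 Y18.614
G01 X14.137 Y25.056
G01 X12.138 Y37.896
G01 X20.930 Y47.465
M5
G0 X0.000 Y0.000

viewBox `0 0 182.877 260.353` with mm width/height → 1 unit = 1 mm. Flip: y_m = 260.353 − y_svg.

**Shape 1** — `<path>` rectangle, stroke `#ff8800` → cut (S928, F885). Machine vertices: (87.226,151.204) → (104.718,151.204) → (104.718,25.604) → (87.226,25.604) → (87.226,151.204). Closed: final G1 returns to the first vertex.

**Shape 2** — `<path>` regular polygon, stroke `#ff8800` → cut (S928, F885). Machine vertices: (20.930,47.465) → (33.893,46.557) → (41.266,35.856) → (37.496,23.420) → (25.423,18.614) → (14.137,25.056) → (12.138,37.896) → (20.930,47.465). Closed: final G1 returns to the first vertex.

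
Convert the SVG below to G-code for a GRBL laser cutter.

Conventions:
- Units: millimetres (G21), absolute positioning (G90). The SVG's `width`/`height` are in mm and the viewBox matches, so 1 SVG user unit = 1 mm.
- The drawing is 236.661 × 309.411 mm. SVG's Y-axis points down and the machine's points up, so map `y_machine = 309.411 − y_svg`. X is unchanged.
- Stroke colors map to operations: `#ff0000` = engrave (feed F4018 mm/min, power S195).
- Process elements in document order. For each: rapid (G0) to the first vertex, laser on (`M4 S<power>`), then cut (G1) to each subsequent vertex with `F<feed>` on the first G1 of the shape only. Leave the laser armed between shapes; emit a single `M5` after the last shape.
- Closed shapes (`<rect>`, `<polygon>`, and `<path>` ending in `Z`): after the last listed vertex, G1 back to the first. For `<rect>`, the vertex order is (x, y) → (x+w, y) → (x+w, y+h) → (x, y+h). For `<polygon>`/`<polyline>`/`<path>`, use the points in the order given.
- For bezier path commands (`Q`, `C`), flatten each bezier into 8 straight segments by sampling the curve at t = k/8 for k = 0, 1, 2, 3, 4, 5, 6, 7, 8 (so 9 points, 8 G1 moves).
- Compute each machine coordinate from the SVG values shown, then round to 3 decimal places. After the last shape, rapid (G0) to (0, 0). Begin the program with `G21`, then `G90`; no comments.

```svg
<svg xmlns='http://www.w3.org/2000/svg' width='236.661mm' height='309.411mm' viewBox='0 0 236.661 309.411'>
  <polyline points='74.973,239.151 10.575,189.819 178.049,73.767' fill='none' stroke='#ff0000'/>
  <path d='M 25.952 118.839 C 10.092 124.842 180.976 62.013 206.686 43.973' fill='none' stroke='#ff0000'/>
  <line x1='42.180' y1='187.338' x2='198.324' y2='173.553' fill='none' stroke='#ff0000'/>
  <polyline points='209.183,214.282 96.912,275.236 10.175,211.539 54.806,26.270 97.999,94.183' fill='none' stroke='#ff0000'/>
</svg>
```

1 u = 1 mm; y_m = 309.411 − y.

[1] `<polyline>` open polyline, #ff0000→engrave S195 F4018: (74.973,70.260) → (10.575,119.592) → (178.049,235.644)

[2] `<path>` cubic bezier, #ff0000→engrave S195 F4018: (25.952,190.572) → (28.110,191.325) → (43.885,197.200) → (69.389,206.865) → (100.730,218.989) → (134.020,232.239) → (165.370,245.285) → (190.888,256.795) → (206.686,265.438)

[3] `<line>` line segment, #ff0000→engrave S195 F4018: (42.180,122.073) → (198.324,135.858)

[4] `<polyline>` open polyline, #ff0000→engrave S195 F4018: (209.183,95.129) → (96.912,34.175) → (10.175,97.872) → (54.806,283.141) → (97.999,215.228)

G21
G90
G0 X74.973 Y70.260
M4 S195
G1 X10.575 Y119.592 F4018
G1 X178.049 Y235.644
G0 X25.952 Y190.572
M4 S195
G1 X28.110 Y191.325 F4018
G1 X43.885 Y197.200
G1 X69.389 Y206.865
G1 X100.730 Y218.989
G1 X134.020 Y232.239
G1 X165.370 Y245.285
G1 X190.888 Y256.795
G1 X206.686 Y265.438
G0 X42.180 Y122.073
M4 S195
G1 X198.324 Y135.858 F4018
G0 X209.183 Y95.129
M4 S195
G1 X96.912 Y34.175 F4018
G1 X10.175 Y97.872
G1 X54.806 Y283.141
G1 X97.999 Y215.228
M5
G0 X0.000 Y0.000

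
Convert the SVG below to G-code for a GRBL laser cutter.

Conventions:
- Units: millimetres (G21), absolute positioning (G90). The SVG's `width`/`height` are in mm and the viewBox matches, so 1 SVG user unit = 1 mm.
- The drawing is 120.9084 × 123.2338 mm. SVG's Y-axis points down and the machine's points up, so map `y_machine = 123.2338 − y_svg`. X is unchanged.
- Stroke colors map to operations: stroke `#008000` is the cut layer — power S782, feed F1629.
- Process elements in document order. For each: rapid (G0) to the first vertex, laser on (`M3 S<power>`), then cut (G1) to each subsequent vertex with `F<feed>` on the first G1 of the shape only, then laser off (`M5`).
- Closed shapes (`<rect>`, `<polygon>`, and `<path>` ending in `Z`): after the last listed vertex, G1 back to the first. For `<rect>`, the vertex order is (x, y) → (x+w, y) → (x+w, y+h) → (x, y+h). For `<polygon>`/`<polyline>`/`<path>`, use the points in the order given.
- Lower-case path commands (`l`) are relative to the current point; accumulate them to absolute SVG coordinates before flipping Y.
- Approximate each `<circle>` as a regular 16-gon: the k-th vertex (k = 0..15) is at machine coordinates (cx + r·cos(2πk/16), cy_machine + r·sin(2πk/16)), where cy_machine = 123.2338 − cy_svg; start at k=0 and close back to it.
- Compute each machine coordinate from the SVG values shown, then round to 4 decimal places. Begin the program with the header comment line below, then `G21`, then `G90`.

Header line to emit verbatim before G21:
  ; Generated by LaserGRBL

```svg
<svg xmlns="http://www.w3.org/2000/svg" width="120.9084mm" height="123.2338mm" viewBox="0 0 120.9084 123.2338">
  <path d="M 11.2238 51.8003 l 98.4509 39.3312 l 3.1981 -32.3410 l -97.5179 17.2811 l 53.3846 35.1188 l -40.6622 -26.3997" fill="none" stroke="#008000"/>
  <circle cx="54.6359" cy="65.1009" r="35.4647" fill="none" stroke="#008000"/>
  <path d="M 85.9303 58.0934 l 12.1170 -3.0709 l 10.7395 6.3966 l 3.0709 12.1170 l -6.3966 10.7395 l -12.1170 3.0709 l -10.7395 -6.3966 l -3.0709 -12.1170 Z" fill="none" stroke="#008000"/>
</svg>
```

; Generated by LaserGRBL
G21
G90
G0 X11.2238 Y71.4335
M3 S782
G1 X109.6747 Y32.1023 F1629
G1 X112.8728 Y64.4433
G1 X15.3549 Y47.1622
G1 X68.7395 Y12.0434
G1 X28.0773 Y38.4431
M5
G0 X90.1006 Y58.1329
M3 S782
G1 X87.4010 Y71.7047 F1629
G1 X79.7132 Y83.2102
G1 X68.2077 Y90.8980
G1 X54.6359 Y93.5976
G1 X41.0641 Y90.8980
G1 X29.5586 Y83.2102
G1 X21.8708 Y71.7047
G1 X19.1712 Y58.1329
G1 X21.8708 Y44.5611
G1 X29.5586 Y33.0556
G1 X41.0641 Y25.3678
G1 X54.6359 Y22.6682
G1 X68.2077 Y25.3678
G1 X79.7132 Y33.0556
G1 X87.4010 Y44.5611
G1 X90.1006 Y58.1329
M5
G0 X85.9303 Y65.1404
M3 S782
G1 X98.0473 Y68.2113 F1629
G1 X108.7868 Y61.8147
G1 X111.8577 Y49.6977
G1 X105.4611 Y38.9582
G1 X93.3441 Y35.8873
G1 X82.6046 Y42.2839
G1 X79.5337 Y54.4009
G1 X85.9303 Y65.1404
M5

Since the viewBox matches the mm dimensions, user units are millimetres directly. The only transform is the Y-flip y_m = 123.2338 − y_svg.

Shape 1 is a open polyline drawn with `<path>`. Its stroke #008000 means cut at S782, F1629. After flipping Y the toolpath is (11.2238,71.4335) → (109.6747,32.1023) → (112.8728,64.4433) → (15.3549,47.1622) → (68.7395,12.0434) → (28.0773,38.4431).

Shape 2 is a circle drawn with `<circle>`. Its stroke #008000 means cut at S782, F1629. After flipping Y the toolpath is (90.1006,58.1329) → (87.4010,71.7047) → (79.7132,83.2102) → (68.2077,90.8980) → (54.6359,93.5976) → (41.0641,90.8980) → (29.5586,83.2102) → (21.8708,71.7047) → (19.1712,58.1329) → (21.8708,44.5611) → (29.5586,33.0556) → (41.0641,25.3678) → (54.6359,22.6682) → (68.2077,25.3678) → (79.7132,33.0556) → (87.4010,44.5611) → (90.1006,58.1329), returning to the start.

Shape 3 is a regular polygon drawn with `<path>`. Its stroke #008000 means cut at S782, F1629. After flipping Y the toolpath is (85.9303,65.1404) → (98.0473,68.2113) → (108.7868,61.8147) → (111.8577,49.6977) → (105.4611,38.9582) → (93.3441,35.8873) → (82.6046,42.2839) → (79.5337,54.4009) → (85.9303,65.1404), returning to the start.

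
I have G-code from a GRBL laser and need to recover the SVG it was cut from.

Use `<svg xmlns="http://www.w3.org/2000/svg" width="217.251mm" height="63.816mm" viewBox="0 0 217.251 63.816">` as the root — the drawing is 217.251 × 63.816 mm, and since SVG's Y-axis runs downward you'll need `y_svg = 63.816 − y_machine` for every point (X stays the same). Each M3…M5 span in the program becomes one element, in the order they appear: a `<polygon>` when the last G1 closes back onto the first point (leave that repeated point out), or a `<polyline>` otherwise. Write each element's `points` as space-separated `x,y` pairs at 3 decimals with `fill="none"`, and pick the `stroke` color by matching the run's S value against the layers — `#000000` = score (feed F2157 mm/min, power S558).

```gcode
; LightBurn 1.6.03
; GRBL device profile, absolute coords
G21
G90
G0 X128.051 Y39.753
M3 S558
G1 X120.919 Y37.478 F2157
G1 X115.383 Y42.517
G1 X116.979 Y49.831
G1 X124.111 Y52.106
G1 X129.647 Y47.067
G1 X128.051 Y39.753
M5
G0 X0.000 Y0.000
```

<svg xmlns="http://www.w3.org/2000/svg" width="217.251mm" height="63.816mm" viewBox="0 0 217.251 63.816">
  <polygon points="128.051,24.063 120.919,26.338 115.383,21.299 116.979,13.985 124.111,11.710 129.647,16.749" fill="none" stroke="#000000"/>
</svg>

Each laser-on run becomes one SVG element. Flip Y back into SVG space with y_svg = 63.816 − y_machine. Every run uses S558, so all elements get stroke `#000000` (score).

Run 1: The run returns to its start, so emit a `<polygon>` with points (Y-flipped): 128.051,24.063 120.919,26.338 115.383,21.299 116.979,13.985 124.111,11.710 129.647,16.749.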